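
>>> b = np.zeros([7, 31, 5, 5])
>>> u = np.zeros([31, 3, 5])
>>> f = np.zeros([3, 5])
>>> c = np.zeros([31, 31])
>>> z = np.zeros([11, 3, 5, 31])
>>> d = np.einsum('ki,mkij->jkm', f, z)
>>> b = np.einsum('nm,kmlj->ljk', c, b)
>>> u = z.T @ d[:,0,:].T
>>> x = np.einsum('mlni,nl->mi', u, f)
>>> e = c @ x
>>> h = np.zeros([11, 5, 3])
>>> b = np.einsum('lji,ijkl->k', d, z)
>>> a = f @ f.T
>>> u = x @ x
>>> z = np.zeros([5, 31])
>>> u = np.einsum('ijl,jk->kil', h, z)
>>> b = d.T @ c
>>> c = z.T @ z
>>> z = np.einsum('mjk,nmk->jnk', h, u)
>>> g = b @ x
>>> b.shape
(11, 3, 31)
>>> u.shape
(31, 11, 3)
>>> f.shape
(3, 5)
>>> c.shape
(31, 31)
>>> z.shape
(5, 31, 3)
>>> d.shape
(31, 3, 11)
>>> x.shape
(31, 31)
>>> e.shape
(31, 31)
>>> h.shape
(11, 5, 3)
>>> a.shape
(3, 3)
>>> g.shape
(11, 3, 31)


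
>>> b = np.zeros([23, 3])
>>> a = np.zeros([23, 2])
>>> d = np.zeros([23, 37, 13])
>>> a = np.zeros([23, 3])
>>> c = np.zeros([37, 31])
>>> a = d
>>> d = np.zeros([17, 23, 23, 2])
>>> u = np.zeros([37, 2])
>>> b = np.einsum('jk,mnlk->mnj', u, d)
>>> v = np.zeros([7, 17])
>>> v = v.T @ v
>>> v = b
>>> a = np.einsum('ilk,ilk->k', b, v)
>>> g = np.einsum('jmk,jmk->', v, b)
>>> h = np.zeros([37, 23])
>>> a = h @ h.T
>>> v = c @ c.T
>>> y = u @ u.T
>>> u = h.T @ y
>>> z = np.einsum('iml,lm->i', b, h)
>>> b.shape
(17, 23, 37)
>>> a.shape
(37, 37)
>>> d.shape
(17, 23, 23, 2)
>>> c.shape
(37, 31)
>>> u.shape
(23, 37)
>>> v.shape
(37, 37)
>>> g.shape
()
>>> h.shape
(37, 23)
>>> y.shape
(37, 37)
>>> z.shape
(17,)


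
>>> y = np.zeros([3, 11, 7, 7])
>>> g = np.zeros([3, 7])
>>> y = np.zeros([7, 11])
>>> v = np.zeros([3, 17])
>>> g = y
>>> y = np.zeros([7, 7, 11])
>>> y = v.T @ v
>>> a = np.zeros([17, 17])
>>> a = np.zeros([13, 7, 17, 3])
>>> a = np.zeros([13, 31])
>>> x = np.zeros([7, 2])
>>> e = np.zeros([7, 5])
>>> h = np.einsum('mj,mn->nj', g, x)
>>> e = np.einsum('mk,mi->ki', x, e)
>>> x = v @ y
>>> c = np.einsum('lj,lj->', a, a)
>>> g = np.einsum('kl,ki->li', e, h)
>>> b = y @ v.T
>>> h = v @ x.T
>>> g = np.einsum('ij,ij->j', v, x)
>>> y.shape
(17, 17)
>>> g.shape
(17,)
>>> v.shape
(3, 17)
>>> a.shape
(13, 31)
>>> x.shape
(3, 17)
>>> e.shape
(2, 5)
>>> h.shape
(3, 3)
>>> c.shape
()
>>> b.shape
(17, 3)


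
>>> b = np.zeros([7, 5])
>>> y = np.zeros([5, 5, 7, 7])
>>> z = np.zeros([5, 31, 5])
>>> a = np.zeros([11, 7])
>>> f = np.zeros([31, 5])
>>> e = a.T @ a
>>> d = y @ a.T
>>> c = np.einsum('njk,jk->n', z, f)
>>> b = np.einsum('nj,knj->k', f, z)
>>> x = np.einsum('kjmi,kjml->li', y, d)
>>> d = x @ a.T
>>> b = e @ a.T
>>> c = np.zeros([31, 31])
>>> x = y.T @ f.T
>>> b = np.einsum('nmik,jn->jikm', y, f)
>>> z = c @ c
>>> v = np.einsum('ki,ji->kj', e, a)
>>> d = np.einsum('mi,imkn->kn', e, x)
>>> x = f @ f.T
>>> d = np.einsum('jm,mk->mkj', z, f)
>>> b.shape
(31, 7, 7, 5)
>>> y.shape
(5, 5, 7, 7)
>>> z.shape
(31, 31)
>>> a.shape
(11, 7)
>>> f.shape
(31, 5)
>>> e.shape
(7, 7)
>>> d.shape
(31, 5, 31)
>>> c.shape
(31, 31)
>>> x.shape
(31, 31)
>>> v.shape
(7, 11)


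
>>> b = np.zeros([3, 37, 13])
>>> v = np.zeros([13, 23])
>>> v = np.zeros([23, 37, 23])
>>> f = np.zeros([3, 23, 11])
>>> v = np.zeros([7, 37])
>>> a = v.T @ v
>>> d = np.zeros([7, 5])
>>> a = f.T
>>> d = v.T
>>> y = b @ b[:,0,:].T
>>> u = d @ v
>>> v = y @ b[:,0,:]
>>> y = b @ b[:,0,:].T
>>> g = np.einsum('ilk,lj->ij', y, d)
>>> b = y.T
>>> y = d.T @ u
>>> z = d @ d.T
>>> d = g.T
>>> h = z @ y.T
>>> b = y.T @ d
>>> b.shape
(37, 3)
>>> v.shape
(3, 37, 13)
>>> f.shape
(3, 23, 11)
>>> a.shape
(11, 23, 3)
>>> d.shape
(7, 3)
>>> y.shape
(7, 37)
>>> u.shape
(37, 37)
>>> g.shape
(3, 7)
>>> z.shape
(37, 37)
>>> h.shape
(37, 7)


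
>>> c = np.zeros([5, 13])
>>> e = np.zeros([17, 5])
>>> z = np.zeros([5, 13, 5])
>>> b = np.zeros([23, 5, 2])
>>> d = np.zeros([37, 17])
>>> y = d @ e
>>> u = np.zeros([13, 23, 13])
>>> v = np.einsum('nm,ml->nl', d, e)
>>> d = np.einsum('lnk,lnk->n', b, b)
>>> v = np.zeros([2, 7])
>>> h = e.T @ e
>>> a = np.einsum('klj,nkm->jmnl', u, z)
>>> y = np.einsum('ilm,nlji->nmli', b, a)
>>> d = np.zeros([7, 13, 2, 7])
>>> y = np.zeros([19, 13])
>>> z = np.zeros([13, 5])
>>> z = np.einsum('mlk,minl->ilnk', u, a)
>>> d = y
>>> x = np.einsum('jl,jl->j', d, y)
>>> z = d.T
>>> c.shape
(5, 13)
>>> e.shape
(17, 5)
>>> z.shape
(13, 19)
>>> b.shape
(23, 5, 2)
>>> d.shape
(19, 13)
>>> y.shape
(19, 13)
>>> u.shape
(13, 23, 13)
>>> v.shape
(2, 7)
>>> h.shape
(5, 5)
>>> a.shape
(13, 5, 5, 23)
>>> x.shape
(19,)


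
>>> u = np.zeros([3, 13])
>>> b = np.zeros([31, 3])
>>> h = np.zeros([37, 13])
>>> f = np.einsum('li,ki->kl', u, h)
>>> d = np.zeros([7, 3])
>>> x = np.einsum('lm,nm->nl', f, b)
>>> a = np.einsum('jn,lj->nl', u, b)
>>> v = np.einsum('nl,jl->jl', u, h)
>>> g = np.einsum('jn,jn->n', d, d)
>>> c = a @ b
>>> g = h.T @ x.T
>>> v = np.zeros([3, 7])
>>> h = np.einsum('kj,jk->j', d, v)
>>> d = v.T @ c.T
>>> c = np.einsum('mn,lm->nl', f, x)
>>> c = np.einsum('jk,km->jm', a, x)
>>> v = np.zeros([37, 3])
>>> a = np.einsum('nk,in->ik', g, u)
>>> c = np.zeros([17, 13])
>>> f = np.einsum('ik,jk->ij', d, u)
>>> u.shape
(3, 13)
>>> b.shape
(31, 3)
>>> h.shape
(3,)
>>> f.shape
(7, 3)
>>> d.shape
(7, 13)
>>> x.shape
(31, 37)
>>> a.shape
(3, 31)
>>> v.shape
(37, 3)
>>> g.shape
(13, 31)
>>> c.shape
(17, 13)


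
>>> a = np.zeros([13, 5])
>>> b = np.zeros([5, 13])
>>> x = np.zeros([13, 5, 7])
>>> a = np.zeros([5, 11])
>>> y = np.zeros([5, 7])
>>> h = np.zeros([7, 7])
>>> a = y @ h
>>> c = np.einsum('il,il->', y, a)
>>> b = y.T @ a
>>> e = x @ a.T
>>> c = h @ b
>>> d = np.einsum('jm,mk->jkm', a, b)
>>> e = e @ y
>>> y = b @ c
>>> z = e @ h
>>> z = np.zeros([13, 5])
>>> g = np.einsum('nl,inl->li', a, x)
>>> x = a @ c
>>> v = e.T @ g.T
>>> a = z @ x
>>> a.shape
(13, 7)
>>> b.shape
(7, 7)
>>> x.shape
(5, 7)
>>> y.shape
(7, 7)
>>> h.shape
(7, 7)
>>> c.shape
(7, 7)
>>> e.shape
(13, 5, 7)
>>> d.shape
(5, 7, 7)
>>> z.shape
(13, 5)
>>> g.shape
(7, 13)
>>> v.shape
(7, 5, 7)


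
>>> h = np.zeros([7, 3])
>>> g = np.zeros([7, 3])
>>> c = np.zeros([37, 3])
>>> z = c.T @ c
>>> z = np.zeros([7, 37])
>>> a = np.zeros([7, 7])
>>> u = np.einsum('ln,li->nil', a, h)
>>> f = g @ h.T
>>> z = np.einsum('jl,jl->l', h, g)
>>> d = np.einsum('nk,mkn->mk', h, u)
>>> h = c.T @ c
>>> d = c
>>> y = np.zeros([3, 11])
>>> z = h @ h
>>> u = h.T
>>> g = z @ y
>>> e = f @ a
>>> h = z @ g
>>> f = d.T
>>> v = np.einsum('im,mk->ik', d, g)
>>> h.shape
(3, 11)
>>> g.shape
(3, 11)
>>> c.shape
(37, 3)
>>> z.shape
(3, 3)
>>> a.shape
(7, 7)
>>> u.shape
(3, 3)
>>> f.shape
(3, 37)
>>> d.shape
(37, 3)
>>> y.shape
(3, 11)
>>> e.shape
(7, 7)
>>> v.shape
(37, 11)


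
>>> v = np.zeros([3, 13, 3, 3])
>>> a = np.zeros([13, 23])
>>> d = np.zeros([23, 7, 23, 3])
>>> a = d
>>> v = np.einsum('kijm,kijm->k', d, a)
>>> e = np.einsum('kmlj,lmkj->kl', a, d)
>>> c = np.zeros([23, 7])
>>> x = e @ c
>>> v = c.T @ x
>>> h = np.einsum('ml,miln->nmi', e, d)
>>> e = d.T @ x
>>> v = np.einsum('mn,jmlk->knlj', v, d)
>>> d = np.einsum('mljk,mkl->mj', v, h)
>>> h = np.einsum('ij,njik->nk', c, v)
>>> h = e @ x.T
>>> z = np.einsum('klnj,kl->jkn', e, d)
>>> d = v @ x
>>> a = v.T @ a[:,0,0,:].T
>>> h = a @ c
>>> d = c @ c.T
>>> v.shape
(3, 7, 23, 23)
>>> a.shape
(23, 23, 7, 23)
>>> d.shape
(23, 23)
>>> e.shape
(3, 23, 7, 7)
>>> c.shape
(23, 7)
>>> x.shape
(23, 7)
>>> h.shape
(23, 23, 7, 7)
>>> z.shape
(7, 3, 7)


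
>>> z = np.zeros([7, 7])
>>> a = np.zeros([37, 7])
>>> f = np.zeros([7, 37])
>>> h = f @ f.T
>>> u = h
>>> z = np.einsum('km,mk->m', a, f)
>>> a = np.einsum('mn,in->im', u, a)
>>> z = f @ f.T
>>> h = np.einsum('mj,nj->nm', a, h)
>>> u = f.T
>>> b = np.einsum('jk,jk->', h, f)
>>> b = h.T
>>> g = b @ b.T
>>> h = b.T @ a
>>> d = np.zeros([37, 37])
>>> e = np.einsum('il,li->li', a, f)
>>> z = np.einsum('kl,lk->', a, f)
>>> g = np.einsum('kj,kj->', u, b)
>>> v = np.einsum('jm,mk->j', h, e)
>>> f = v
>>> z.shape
()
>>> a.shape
(37, 7)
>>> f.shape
(7,)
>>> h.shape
(7, 7)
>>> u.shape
(37, 7)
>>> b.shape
(37, 7)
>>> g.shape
()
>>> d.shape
(37, 37)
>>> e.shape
(7, 37)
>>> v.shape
(7,)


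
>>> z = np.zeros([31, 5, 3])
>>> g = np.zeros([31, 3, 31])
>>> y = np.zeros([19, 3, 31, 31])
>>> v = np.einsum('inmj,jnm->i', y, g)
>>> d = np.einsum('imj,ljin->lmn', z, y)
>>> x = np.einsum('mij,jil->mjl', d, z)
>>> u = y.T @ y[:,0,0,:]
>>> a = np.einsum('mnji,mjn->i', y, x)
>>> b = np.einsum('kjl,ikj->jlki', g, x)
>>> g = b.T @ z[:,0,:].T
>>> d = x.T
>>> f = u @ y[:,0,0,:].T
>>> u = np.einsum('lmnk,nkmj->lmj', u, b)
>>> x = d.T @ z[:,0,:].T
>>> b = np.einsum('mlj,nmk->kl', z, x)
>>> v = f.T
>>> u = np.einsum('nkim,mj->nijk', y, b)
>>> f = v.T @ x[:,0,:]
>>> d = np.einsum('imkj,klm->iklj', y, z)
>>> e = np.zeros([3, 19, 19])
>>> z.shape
(31, 5, 3)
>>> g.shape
(19, 31, 31, 31)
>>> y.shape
(19, 3, 31, 31)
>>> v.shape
(19, 3, 31, 31)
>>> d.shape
(19, 31, 5, 31)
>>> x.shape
(19, 31, 31)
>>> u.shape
(19, 31, 5, 3)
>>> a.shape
(31,)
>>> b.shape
(31, 5)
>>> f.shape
(31, 31, 3, 31)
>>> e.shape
(3, 19, 19)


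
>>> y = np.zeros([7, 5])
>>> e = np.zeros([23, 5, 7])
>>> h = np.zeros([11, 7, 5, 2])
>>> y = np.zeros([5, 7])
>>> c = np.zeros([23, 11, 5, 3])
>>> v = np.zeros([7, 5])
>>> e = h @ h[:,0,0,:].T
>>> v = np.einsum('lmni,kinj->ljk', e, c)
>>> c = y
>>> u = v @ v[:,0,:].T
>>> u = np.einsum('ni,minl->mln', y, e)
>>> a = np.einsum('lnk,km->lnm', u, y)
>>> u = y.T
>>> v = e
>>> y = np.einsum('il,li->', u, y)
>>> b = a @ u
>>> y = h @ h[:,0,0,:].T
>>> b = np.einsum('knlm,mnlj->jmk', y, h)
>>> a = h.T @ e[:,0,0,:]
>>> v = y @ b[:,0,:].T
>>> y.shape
(11, 7, 5, 11)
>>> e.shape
(11, 7, 5, 11)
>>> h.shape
(11, 7, 5, 2)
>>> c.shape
(5, 7)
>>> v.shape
(11, 7, 5, 2)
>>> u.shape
(7, 5)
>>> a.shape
(2, 5, 7, 11)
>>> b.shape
(2, 11, 11)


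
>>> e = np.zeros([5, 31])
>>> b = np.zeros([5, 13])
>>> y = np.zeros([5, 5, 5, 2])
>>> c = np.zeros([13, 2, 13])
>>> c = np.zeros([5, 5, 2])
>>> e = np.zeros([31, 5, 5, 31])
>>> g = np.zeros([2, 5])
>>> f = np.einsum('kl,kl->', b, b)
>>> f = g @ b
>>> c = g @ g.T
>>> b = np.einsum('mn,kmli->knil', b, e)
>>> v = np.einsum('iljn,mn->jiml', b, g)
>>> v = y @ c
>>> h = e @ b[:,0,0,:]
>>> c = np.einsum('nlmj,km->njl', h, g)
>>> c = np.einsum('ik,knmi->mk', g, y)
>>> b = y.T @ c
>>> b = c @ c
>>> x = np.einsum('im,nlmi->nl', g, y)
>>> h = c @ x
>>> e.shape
(31, 5, 5, 31)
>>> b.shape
(5, 5)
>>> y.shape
(5, 5, 5, 2)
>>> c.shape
(5, 5)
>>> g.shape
(2, 5)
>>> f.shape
(2, 13)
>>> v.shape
(5, 5, 5, 2)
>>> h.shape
(5, 5)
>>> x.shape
(5, 5)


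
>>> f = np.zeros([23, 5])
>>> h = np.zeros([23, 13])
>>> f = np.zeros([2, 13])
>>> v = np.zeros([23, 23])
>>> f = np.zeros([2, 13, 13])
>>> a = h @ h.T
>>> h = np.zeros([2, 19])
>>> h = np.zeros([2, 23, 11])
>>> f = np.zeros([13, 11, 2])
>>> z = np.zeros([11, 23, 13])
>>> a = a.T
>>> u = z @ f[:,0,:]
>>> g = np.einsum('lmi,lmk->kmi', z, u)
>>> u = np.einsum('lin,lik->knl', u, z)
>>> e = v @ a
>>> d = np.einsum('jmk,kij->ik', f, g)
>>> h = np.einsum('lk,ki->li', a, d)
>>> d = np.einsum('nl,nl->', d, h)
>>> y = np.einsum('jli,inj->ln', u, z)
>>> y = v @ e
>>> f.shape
(13, 11, 2)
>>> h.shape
(23, 2)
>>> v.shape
(23, 23)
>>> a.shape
(23, 23)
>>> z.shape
(11, 23, 13)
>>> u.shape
(13, 2, 11)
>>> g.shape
(2, 23, 13)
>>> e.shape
(23, 23)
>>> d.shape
()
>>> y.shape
(23, 23)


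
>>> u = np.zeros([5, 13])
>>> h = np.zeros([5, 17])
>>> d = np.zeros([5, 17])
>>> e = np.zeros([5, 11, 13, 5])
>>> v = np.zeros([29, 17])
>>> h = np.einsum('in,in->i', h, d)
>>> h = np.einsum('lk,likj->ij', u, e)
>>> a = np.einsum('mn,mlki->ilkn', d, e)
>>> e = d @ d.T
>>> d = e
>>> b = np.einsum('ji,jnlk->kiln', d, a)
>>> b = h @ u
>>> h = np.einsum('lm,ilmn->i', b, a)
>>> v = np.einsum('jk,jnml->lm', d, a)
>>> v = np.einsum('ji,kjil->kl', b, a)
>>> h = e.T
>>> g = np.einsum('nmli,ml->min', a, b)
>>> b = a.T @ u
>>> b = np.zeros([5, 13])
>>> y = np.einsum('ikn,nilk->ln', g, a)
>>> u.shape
(5, 13)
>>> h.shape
(5, 5)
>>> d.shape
(5, 5)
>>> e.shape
(5, 5)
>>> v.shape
(5, 17)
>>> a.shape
(5, 11, 13, 17)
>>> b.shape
(5, 13)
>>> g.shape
(11, 17, 5)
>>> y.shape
(13, 5)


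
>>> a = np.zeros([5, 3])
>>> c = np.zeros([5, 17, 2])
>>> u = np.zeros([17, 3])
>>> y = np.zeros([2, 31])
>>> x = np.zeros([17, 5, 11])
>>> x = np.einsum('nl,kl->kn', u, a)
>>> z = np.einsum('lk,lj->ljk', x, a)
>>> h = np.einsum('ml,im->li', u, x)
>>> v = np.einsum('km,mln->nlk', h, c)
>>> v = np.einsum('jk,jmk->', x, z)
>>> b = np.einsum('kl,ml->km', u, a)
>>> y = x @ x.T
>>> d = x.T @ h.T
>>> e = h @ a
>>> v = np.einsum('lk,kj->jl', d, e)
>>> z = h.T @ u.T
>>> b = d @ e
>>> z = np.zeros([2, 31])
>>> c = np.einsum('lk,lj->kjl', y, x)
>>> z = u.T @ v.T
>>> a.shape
(5, 3)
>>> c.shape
(5, 17, 5)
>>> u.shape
(17, 3)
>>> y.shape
(5, 5)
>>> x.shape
(5, 17)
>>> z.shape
(3, 3)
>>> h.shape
(3, 5)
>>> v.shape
(3, 17)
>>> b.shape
(17, 3)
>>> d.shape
(17, 3)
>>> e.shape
(3, 3)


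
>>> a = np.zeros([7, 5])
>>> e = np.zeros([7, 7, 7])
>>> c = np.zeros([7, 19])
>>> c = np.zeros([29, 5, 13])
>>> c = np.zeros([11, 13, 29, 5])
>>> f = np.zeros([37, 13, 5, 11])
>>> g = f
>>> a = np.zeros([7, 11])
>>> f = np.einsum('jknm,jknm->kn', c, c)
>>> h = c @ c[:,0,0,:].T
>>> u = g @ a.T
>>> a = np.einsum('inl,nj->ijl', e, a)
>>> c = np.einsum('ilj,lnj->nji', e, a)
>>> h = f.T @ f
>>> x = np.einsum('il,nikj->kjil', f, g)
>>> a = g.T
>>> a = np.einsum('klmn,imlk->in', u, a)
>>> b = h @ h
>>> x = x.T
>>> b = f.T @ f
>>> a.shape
(11, 7)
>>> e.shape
(7, 7, 7)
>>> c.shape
(11, 7, 7)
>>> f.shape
(13, 29)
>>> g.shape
(37, 13, 5, 11)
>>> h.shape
(29, 29)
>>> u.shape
(37, 13, 5, 7)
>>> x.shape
(29, 13, 11, 5)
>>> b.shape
(29, 29)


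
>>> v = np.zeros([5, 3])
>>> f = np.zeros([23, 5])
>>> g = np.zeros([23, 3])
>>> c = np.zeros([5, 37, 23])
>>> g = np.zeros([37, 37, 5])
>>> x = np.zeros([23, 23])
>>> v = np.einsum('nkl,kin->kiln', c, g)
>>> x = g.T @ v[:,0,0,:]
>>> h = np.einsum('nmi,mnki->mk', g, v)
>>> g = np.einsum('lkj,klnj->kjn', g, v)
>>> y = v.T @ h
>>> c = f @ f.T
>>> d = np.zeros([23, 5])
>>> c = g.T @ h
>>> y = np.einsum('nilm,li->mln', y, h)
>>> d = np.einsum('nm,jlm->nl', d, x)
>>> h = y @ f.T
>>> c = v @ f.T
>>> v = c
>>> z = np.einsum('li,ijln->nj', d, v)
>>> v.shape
(37, 37, 23, 23)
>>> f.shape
(23, 5)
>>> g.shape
(37, 5, 23)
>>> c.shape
(37, 37, 23, 23)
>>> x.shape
(5, 37, 5)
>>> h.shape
(23, 37, 23)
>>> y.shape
(23, 37, 5)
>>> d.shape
(23, 37)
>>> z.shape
(23, 37)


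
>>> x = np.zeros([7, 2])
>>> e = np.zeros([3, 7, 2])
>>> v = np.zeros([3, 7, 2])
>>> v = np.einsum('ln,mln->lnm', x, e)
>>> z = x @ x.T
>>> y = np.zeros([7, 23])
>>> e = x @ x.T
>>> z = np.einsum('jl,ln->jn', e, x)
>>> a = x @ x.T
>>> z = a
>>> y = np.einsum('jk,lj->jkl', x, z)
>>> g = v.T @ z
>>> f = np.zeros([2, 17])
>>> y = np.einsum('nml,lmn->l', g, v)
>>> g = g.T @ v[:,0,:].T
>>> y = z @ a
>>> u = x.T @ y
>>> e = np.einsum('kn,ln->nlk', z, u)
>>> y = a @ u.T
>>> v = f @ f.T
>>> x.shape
(7, 2)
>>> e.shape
(7, 2, 7)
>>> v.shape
(2, 2)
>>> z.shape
(7, 7)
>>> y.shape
(7, 2)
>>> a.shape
(7, 7)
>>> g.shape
(7, 2, 7)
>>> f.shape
(2, 17)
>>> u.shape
(2, 7)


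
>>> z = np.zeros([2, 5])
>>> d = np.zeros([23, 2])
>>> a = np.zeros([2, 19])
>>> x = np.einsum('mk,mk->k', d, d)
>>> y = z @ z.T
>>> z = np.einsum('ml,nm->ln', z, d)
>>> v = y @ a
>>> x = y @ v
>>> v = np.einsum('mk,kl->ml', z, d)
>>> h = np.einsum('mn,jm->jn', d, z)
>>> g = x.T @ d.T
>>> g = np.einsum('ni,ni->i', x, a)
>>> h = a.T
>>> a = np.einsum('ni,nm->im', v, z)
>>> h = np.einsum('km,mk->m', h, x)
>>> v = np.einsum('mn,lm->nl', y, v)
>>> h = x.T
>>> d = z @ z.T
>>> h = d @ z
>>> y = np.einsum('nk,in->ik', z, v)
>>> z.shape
(5, 23)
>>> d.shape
(5, 5)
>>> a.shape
(2, 23)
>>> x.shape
(2, 19)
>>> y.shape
(2, 23)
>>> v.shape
(2, 5)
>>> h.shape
(5, 23)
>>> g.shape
(19,)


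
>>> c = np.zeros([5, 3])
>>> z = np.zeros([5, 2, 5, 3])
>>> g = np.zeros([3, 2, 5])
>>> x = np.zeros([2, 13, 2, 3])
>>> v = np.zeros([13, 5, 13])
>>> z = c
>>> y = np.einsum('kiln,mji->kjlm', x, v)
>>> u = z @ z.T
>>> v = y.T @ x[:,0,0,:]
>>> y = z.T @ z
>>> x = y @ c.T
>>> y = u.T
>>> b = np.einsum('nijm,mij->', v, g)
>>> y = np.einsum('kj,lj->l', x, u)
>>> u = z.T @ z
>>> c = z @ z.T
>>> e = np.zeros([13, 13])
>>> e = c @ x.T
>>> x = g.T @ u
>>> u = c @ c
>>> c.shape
(5, 5)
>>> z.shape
(5, 3)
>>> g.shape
(3, 2, 5)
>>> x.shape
(5, 2, 3)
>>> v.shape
(13, 2, 5, 3)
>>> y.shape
(5,)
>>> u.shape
(5, 5)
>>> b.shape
()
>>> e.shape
(5, 3)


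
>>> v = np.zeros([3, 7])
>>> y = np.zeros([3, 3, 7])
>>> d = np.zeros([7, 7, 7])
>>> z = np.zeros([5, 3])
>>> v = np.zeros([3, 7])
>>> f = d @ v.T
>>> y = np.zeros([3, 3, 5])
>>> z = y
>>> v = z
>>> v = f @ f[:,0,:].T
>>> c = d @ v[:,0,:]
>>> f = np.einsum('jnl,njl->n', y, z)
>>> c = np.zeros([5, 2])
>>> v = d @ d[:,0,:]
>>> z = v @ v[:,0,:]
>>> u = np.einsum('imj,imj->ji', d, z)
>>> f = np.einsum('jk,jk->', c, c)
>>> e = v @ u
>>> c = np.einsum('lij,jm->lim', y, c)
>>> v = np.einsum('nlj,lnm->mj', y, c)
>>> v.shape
(2, 5)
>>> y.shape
(3, 3, 5)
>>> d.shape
(7, 7, 7)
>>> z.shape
(7, 7, 7)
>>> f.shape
()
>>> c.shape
(3, 3, 2)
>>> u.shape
(7, 7)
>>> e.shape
(7, 7, 7)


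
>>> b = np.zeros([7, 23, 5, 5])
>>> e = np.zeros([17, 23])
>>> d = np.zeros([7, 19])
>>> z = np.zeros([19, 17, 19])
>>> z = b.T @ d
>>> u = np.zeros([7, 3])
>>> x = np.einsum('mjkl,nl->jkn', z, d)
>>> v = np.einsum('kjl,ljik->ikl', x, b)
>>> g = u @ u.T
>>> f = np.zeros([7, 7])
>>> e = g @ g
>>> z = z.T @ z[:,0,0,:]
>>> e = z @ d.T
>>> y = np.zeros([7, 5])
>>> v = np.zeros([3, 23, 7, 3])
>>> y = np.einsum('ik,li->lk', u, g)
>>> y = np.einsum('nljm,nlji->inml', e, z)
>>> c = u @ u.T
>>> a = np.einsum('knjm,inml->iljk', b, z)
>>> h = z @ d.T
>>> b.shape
(7, 23, 5, 5)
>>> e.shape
(19, 23, 5, 7)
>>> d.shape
(7, 19)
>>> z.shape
(19, 23, 5, 19)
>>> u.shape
(7, 3)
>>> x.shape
(5, 23, 7)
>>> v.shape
(3, 23, 7, 3)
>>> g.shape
(7, 7)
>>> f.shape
(7, 7)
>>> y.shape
(19, 19, 7, 23)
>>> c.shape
(7, 7)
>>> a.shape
(19, 19, 5, 7)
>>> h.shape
(19, 23, 5, 7)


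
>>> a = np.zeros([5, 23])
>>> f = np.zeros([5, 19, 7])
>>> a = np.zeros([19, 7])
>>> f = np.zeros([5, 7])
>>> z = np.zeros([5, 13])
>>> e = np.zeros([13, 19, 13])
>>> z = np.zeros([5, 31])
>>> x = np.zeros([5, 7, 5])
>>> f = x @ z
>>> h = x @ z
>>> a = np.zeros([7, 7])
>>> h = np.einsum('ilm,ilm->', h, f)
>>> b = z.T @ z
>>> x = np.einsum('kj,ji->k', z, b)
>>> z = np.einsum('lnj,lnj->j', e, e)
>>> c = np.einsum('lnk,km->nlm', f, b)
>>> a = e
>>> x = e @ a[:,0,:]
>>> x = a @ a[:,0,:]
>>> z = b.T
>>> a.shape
(13, 19, 13)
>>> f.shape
(5, 7, 31)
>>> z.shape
(31, 31)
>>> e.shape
(13, 19, 13)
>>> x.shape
(13, 19, 13)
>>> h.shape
()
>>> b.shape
(31, 31)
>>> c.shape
(7, 5, 31)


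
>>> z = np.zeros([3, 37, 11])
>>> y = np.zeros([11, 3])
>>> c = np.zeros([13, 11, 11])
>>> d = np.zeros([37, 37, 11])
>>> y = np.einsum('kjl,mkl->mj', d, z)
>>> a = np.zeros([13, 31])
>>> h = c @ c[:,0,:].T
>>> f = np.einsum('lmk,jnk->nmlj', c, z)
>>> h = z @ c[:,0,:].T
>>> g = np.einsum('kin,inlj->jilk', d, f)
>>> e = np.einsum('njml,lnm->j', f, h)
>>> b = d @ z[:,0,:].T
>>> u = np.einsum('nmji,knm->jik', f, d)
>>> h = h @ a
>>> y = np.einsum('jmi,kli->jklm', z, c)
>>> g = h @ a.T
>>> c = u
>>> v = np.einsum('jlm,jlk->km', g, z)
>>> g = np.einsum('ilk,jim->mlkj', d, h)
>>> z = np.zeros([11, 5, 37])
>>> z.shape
(11, 5, 37)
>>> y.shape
(3, 13, 11, 37)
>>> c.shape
(13, 3, 37)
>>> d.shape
(37, 37, 11)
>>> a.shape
(13, 31)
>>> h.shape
(3, 37, 31)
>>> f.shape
(37, 11, 13, 3)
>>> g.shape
(31, 37, 11, 3)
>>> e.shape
(11,)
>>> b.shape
(37, 37, 3)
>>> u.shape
(13, 3, 37)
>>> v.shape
(11, 13)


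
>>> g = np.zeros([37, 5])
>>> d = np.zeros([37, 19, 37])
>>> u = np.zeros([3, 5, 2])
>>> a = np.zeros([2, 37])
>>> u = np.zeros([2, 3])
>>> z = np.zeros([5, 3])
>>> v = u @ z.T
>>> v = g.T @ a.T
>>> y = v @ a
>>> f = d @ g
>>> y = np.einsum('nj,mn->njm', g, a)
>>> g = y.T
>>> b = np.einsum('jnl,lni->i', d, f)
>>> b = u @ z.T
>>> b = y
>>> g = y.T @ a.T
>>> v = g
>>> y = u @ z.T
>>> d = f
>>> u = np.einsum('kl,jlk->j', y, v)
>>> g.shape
(2, 5, 2)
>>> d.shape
(37, 19, 5)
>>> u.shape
(2,)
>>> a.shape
(2, 37)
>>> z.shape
(5, 3)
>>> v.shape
(2, 5, 2)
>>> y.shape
(2, 5)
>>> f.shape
(37, 19, 5)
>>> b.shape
(37, 5, 2)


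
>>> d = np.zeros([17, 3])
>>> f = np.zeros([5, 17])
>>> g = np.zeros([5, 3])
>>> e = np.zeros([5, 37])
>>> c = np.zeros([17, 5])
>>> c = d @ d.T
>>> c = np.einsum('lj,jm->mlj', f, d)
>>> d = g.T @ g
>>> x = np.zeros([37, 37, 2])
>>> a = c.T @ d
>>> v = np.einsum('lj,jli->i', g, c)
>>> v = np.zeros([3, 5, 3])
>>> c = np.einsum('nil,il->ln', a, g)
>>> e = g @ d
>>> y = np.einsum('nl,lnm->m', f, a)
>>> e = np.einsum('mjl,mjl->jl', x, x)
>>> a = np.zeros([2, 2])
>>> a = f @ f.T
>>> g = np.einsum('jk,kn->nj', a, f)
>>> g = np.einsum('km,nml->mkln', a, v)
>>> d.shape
(3, 3)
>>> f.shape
(5, 17)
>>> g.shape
(5, 5, 3, 3)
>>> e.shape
(37, 2)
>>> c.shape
(3, 17)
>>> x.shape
(37, 37, 2)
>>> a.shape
(5, 5)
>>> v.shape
(3, 5, 3)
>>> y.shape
(3,)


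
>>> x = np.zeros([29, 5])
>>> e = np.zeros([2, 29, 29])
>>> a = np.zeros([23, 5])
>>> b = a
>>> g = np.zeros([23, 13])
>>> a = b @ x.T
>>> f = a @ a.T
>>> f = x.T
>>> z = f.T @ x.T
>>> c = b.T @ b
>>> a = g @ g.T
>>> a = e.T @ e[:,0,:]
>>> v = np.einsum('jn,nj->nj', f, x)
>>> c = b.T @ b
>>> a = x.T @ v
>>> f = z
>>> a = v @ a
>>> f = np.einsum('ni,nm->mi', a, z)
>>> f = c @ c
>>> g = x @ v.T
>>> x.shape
(29, 5)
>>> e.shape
(2, 29, 29)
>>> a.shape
(29, 5)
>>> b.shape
(23, 5)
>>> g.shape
(29, 29)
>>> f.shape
(5, 5)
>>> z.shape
(29, 29)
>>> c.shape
(5, 5)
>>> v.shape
(29, 5)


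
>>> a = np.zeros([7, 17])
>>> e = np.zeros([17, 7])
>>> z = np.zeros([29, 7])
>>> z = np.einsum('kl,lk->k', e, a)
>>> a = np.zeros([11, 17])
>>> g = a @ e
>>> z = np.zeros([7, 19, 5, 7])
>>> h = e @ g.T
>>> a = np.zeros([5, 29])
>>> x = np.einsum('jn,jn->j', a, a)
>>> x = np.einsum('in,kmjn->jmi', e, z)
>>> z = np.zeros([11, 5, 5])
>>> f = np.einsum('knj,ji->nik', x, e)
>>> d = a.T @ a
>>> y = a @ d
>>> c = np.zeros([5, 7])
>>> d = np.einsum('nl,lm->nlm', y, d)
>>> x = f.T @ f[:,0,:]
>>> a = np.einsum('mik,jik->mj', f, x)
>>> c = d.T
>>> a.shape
(19, 5)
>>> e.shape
(17, 7)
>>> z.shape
(11, 5, 5)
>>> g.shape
(11, 7)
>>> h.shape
(17, 11)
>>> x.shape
(5, 7, 5)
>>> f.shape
(19, 7, 5)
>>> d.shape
(5, 29, 29)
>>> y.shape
(5, 29)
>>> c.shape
(29, 29, 5)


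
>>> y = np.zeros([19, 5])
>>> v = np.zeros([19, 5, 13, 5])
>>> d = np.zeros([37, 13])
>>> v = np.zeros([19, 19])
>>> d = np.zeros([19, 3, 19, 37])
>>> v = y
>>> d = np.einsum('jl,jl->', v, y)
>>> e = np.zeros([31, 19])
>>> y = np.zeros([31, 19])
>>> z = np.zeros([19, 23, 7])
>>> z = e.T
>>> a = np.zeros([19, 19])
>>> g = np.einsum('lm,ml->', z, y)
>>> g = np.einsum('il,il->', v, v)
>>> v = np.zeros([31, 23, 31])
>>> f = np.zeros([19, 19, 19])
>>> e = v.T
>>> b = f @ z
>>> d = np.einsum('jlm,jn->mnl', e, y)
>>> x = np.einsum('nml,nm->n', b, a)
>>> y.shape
(31, 19)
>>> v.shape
(31, 23, 31)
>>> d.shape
(31, 19, 23)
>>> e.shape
(31, 23, 31)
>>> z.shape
(19, 31)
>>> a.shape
(19, 19)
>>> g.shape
()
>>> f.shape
(19, 19, 19)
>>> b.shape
(19, 19, 31)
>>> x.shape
(19,)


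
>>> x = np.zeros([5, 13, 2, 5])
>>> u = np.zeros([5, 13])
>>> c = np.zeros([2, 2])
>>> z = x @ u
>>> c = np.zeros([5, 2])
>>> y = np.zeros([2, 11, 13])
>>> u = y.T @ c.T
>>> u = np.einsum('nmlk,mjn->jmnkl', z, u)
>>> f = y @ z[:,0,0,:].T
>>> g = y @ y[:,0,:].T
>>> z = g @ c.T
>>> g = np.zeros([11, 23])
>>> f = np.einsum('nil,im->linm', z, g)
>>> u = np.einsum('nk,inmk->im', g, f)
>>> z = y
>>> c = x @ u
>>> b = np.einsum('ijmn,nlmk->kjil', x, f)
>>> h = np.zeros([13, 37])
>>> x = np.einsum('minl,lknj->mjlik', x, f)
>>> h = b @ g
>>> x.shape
(5, 23, 5, 13, 11)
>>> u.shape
(5, 2)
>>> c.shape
(5, 13, 2, 2)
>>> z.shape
(2, 11, 13)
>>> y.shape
(2, 11, 13)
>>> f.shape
(5, 11, 2, 23)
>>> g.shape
(11, 23)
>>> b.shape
(23, 13, 5, 11)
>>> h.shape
(23, 13, 5, 23)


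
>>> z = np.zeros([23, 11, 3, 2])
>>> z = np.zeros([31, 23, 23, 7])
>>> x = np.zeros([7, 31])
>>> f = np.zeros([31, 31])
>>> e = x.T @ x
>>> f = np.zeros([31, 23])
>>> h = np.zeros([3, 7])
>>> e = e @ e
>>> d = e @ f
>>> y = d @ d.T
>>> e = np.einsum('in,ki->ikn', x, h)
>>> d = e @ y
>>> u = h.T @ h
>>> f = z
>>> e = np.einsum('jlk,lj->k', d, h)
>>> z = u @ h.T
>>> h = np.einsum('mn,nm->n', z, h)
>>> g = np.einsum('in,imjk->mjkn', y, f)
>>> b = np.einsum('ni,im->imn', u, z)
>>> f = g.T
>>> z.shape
(7, 3)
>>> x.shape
(7, 31)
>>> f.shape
(31, 7, 23, 23)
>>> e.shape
(31,)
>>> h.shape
(3,)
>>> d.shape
(7, 3, 31)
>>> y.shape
(31, 31)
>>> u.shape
(7, 7)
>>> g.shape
(23, 23, 7, 31)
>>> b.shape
(7, 3, 7)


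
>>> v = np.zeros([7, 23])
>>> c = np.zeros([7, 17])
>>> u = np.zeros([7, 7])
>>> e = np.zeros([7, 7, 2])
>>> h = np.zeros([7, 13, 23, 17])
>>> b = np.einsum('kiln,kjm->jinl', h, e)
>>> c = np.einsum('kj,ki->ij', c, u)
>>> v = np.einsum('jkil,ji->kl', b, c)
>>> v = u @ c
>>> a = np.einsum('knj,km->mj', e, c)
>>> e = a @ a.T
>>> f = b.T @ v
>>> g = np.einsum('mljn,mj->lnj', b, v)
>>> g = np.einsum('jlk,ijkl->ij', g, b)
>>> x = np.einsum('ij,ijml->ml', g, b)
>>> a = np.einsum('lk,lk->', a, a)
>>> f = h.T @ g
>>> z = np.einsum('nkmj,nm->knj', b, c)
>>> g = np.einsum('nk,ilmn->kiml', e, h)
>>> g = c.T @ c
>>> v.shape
(7, 17)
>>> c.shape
(7, 17)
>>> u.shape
(7, 7)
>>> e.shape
(17, 17)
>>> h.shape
(7, 13, 23, 17)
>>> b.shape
(7, 13, 17, 23)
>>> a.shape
()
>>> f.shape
(17, 23, 13, 13)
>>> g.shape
(17, 17)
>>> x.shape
(17, 23)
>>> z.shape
(13, 7, 23)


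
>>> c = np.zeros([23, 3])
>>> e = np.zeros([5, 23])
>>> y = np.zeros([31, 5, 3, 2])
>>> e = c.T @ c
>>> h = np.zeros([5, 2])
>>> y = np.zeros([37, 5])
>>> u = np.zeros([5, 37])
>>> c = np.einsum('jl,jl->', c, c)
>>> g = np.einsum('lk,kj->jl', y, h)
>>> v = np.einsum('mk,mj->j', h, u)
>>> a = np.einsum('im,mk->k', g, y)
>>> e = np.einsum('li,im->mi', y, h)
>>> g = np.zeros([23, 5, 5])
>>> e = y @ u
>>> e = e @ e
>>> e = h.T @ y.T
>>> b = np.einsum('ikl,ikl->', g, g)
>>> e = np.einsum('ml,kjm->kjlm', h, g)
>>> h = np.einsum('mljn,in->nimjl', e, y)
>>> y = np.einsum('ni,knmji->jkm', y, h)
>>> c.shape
()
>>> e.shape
(23, 5, 2, 5)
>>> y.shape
(2, 5, 23)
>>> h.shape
(5, 37, 23, 2, 5)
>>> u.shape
(5, 37)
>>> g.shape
(23, 5, 5)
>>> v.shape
(37,)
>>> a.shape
(5,)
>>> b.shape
()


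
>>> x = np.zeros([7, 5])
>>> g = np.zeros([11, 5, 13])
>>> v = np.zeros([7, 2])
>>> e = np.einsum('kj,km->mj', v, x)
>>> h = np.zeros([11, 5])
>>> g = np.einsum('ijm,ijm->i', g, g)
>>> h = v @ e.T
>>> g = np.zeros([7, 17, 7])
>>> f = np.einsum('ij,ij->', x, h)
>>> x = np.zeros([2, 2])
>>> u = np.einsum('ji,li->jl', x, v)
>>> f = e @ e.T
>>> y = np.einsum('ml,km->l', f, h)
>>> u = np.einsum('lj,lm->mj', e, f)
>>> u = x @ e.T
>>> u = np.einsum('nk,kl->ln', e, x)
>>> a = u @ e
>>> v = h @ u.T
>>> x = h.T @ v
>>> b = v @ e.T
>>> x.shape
(5, 2)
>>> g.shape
(7, 17, 7)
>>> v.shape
(7, 2)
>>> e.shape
(5, 2)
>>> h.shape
(7, 5)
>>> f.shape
(5, 5)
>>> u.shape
(2, 5)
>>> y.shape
(5,)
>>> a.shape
(2, 2)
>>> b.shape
(7, 5)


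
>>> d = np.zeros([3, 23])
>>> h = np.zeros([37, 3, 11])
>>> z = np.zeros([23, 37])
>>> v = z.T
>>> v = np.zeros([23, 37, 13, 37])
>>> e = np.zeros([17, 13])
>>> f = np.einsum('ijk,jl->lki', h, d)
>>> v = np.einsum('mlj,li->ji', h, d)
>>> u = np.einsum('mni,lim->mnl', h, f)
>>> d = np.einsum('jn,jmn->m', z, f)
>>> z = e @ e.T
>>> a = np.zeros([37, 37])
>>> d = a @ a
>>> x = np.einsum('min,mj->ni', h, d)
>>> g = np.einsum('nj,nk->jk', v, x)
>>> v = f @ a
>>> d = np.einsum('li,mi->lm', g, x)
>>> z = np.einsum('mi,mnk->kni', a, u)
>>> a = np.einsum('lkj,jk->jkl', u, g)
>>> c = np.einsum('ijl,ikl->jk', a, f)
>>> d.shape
(23, 11)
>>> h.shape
(37, 3, 11)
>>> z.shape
(23, 3, 37)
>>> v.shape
(23, 11, 37)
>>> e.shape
(17, 13)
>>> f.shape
(23, 11, 37)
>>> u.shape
(37, 3, 23)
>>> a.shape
(23, 3, 37)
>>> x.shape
(11, 3)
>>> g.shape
(23, 3)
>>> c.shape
(3, 11)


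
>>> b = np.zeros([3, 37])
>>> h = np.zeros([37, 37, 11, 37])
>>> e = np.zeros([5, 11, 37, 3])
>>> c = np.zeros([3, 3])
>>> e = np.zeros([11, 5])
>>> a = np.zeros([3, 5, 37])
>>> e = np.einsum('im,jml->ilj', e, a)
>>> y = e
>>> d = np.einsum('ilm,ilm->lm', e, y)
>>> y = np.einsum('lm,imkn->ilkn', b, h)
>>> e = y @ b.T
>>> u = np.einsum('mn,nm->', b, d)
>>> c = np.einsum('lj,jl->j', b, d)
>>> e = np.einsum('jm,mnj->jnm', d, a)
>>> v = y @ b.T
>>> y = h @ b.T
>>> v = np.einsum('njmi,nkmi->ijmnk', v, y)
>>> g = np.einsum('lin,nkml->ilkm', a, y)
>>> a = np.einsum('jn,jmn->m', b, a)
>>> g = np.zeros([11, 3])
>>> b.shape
(3, 37)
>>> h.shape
(37, 37, 11, 37)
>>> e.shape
(37, 5, 3)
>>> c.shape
(37,)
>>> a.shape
(5,)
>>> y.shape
(37, 37, 11, 3)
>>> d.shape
(37, 3)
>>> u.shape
()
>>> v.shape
(3, 3, 11, 37, 37)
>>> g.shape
(11, 3)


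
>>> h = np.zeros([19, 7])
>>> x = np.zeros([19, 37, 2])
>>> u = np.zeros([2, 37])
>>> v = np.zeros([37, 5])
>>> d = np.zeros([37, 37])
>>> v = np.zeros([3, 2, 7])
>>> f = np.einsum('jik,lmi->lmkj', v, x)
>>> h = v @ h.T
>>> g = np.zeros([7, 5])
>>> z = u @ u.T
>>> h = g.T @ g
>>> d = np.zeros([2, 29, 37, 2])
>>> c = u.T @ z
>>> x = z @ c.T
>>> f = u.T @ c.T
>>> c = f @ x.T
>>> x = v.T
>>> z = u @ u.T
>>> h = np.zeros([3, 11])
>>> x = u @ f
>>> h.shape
(3, 11)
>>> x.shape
(2, 37)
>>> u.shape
(2, 37)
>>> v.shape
(3, 2, 7)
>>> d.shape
(2, 29, 37, 2)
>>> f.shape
(37, 37)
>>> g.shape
(7, 5)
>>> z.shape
(2, 2)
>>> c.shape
(37, 2)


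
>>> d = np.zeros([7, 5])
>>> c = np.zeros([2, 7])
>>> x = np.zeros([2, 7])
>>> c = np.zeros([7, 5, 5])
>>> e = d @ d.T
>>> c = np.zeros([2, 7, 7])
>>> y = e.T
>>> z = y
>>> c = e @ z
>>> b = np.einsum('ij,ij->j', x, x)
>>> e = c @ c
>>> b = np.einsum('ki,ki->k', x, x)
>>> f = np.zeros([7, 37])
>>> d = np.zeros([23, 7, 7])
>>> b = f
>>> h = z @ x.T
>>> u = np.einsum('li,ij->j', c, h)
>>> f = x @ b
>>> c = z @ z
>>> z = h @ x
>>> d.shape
(23, 7, 7)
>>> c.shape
(7, 7)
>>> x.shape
(2, 7)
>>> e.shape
(7, 7)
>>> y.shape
(7, 7)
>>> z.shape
(7, 7)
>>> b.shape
(7, 37)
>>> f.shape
(2, 37)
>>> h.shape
(7, 2)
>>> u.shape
(2,)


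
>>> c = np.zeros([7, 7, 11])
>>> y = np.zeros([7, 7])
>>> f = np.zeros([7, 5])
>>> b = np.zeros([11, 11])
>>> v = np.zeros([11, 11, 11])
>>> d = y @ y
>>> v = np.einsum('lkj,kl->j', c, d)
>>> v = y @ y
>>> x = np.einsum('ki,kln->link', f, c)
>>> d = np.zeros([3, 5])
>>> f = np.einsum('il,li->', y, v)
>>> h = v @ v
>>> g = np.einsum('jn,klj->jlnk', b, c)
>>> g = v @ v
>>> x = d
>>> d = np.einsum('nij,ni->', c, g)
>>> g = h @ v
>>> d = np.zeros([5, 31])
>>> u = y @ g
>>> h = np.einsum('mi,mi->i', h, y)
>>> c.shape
(7, 7, 11)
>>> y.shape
(7, 7)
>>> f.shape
()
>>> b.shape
(11, 11)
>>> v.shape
(7, 7)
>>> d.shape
(5, 31)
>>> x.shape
(3, 5)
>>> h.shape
(7,)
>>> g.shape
(7, 7)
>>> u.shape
(7, 7)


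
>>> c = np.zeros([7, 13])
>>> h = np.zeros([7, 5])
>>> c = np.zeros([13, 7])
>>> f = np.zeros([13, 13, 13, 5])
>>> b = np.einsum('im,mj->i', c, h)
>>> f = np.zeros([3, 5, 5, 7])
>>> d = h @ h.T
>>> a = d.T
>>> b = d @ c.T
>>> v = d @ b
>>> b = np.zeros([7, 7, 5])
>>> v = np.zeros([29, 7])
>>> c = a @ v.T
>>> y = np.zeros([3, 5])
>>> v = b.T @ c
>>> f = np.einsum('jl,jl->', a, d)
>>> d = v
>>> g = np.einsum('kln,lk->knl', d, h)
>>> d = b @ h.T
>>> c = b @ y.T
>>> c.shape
(7, 7, 3)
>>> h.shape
(7, 5)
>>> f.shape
()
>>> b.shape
(7, 7, 5)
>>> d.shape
(7, 7, 7)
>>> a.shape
(7, 7)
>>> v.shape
(5, 7, 29)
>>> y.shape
(3, 5)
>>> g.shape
(5, 29, 7)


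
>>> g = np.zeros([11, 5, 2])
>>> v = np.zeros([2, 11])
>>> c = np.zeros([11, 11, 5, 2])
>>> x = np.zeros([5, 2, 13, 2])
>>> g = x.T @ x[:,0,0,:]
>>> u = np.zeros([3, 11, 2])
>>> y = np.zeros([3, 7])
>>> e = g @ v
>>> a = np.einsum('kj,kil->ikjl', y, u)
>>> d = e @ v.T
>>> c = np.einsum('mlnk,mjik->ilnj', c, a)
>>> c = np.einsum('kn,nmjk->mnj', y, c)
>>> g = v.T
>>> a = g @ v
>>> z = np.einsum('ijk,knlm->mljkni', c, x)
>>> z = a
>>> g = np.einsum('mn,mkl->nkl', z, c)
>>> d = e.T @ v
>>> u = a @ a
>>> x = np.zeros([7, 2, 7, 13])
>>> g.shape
(11, 7, 5)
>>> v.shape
(2, 11)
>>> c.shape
(11, 7, 5)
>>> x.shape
(7, 2, 7, 13)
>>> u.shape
(11, 11)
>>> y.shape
(3, 7)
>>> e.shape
(2, 13, 2, 11)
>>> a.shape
(11, 11)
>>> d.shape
(11, 2, 13, 11)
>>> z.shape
(11, 11)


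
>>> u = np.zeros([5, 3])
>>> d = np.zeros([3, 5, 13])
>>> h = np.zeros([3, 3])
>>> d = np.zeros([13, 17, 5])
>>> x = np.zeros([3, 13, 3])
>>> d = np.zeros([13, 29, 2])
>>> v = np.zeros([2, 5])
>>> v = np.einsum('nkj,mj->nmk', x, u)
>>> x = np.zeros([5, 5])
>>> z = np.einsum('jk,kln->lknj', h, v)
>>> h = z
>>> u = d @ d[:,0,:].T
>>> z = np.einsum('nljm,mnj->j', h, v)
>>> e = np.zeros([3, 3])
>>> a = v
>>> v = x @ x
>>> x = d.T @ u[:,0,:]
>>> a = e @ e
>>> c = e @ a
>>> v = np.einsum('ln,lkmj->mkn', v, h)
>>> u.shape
(13, 29, 13)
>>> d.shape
(13, 29, 2)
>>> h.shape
(5, 3, 13, 3)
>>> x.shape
(2, 29, 13)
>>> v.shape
(13, 3, 5)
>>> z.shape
(13,)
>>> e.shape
(3, 3)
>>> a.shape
(3, 3)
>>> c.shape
(3, 3)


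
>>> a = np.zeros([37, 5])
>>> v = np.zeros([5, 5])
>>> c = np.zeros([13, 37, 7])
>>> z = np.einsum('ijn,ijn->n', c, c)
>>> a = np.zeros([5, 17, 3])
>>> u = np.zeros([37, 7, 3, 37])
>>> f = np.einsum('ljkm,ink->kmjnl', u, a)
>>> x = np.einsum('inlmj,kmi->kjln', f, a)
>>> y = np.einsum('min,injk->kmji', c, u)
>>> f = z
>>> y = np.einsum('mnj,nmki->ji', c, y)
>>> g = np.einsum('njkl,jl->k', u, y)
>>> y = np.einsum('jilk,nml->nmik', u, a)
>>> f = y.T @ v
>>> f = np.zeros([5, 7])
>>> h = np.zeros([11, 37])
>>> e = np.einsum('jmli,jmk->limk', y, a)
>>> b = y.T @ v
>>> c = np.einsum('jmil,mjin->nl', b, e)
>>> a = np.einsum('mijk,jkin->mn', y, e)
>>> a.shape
(5, 3)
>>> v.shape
(5, 5)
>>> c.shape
(3, 5)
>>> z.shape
(7,)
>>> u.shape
(37, 7, 3, 37)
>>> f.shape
(5, 7)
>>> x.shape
(5, 37, 7, 37)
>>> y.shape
(5, 17, 7, 37)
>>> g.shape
(3,)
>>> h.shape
(11, 37)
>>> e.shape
(7, 37, 17, 3)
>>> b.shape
(37, 7, 17, 5)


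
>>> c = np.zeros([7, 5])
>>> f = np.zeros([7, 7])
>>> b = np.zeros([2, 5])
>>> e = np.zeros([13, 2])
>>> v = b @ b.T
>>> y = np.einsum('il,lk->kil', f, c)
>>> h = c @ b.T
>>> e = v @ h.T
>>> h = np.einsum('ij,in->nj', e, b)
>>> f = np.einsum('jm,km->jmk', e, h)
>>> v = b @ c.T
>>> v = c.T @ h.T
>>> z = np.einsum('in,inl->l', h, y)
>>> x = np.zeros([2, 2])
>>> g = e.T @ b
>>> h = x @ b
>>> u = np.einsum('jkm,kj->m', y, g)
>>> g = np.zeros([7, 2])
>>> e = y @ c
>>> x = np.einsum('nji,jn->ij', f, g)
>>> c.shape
(7, 5)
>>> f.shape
(2, 7, 5)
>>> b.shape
(2, 5)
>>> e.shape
(5, 7, 5)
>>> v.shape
(5, 5)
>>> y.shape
(5, 7, 7)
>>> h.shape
(2, 5)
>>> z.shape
(7,)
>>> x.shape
(5, 7)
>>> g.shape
(7, 2)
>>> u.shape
(7,)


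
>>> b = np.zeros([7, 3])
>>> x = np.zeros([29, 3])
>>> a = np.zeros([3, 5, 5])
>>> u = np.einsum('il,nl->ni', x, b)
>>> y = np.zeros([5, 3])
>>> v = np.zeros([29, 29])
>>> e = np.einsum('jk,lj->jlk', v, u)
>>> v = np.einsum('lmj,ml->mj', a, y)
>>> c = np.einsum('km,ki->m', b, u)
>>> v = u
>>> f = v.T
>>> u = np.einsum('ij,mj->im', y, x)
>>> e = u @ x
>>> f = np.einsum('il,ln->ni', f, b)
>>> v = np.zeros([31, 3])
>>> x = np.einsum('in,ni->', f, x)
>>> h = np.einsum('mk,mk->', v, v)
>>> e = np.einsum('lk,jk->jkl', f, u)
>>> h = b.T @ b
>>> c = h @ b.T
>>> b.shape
(7, 3)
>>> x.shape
()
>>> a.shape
(3, 5, 5)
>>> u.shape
(5, 29)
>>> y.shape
(5, 3)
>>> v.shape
(31, 3)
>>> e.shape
(5, 29, 3)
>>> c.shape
(3, 7)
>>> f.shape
(3, 29)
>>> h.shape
(3, 3)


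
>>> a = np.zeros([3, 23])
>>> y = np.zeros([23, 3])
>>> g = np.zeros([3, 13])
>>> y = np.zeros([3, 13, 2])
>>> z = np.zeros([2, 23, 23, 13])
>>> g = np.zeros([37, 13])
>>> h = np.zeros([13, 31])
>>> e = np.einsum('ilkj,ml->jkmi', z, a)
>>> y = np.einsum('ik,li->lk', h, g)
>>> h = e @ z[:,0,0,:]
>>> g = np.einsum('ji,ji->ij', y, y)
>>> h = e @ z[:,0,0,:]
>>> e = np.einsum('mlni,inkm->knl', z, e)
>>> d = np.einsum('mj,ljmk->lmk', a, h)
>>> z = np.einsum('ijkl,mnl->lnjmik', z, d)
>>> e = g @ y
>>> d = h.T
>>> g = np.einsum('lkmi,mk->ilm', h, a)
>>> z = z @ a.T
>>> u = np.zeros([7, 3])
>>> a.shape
(3, 23)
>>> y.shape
(37, 31)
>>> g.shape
(13, 13, 3)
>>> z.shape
(13, 3, 23, 13, 2, 3)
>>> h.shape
(13, 23, 3, 13)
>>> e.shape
(31, 31)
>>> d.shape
(13, 3, 23, 13)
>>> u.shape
(7, 3)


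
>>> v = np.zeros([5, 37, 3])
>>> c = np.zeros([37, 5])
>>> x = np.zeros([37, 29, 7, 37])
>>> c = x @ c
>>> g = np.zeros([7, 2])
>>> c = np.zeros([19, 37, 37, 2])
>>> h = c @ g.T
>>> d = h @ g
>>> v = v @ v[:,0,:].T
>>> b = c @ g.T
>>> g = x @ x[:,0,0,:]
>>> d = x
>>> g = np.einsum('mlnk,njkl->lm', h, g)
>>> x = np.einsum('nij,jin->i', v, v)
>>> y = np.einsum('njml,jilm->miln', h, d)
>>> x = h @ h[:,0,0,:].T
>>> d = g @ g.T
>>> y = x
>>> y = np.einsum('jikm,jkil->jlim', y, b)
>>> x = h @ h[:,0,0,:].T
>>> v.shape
(5, 37, 5)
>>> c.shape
(19, 37, 37, 2)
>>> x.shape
(19, 37, 37, 19)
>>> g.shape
(37, 19)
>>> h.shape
(19, 37, 37, 7)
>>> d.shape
(37, 37)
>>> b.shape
(19, 37, 37, 7)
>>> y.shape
(19, 7, 37, 19)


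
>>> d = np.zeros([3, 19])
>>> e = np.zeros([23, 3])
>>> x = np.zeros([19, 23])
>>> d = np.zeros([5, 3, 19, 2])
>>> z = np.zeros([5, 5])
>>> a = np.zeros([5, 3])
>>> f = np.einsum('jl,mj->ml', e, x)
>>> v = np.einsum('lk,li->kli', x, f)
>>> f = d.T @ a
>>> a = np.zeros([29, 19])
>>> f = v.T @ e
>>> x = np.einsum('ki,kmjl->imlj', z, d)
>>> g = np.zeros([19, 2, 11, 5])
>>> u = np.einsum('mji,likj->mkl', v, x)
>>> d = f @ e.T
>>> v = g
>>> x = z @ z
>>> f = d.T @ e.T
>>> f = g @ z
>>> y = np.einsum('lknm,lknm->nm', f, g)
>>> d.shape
(3, 19, 23)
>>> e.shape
(23, 3)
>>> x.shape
(5, 5)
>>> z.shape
(5, 5)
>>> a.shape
(29, 19)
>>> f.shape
(19, 2, 11, 5)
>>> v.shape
(19, 2, 11, 5)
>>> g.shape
(19, 2, 11, 5)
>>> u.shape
(23, 2, 5)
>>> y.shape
(11, 5)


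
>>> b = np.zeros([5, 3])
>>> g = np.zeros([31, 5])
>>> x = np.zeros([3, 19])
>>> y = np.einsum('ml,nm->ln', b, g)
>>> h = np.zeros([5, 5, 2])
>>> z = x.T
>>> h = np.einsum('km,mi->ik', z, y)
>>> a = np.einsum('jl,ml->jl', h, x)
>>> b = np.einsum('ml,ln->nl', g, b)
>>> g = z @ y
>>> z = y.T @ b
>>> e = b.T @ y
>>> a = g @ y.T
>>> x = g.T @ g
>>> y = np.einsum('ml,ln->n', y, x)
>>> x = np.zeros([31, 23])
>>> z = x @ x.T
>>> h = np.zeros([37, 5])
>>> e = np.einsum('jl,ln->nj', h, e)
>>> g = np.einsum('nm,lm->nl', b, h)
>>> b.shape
(3, 5)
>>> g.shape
(3, 37)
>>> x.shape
(31, 23)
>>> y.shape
(31,)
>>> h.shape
(37, 5)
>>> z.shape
(31, 31)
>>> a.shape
(19, 3)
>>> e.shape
(31, 37)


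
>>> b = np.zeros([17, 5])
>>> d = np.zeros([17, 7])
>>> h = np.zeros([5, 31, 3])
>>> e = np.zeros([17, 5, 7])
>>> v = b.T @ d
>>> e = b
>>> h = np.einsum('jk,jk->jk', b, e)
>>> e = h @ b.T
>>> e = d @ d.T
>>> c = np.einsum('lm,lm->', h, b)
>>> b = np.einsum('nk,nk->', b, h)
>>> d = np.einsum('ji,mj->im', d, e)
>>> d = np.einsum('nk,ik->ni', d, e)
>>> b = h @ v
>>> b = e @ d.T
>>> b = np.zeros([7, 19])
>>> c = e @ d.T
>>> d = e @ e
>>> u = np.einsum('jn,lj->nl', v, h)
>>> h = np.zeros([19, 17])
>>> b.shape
(7, 19)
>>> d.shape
(17, 17)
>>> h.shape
(19, 17)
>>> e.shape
(17, 17)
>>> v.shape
(5, 7)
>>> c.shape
(17, 7)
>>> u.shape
(7, 17)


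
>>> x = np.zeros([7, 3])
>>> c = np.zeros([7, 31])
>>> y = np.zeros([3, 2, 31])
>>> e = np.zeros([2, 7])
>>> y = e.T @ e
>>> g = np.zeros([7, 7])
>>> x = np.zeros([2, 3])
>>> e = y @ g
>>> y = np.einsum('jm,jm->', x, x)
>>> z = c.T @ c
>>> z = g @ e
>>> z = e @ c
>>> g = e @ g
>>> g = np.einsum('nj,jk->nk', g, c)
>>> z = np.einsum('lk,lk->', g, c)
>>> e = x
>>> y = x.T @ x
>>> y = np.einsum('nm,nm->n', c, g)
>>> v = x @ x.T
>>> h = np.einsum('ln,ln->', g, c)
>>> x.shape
(2, 3)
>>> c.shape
(7, 31)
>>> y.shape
(7,)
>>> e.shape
(2, 3)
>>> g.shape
(7, 31)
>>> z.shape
()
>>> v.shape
(2, 2)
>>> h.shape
()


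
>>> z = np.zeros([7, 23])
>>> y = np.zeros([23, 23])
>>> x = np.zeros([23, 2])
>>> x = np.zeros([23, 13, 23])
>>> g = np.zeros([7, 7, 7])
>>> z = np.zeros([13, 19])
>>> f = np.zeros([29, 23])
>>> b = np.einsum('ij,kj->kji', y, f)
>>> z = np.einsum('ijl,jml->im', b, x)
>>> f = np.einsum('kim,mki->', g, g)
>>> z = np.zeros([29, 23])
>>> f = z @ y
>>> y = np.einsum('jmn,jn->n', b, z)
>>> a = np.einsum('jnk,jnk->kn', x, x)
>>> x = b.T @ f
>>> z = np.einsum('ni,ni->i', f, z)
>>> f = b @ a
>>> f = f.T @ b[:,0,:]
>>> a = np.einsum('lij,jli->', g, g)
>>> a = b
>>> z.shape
(23,)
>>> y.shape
(23,)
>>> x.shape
(23, 23, 23)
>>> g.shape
(7, 7, 7)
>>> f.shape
(13, 23, 23)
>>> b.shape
(29, 23, 23)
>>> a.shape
(29, 23, 23)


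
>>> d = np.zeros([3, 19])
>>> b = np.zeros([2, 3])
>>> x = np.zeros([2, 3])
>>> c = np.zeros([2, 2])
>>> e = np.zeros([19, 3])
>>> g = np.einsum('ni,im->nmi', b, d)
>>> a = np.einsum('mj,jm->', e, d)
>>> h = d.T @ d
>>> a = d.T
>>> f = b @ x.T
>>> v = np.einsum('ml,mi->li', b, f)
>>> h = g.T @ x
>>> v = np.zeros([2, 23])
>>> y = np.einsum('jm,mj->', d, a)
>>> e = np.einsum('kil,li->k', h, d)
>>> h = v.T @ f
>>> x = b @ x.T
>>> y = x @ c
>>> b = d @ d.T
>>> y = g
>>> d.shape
(3, 19)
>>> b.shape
(3, 3)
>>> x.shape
(2, 2)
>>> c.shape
(2, 2)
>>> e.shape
(3,)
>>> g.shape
(2, 19, 3)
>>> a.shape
(19, 3)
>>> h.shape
(23, 2)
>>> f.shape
(2, 2)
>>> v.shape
(2, 23)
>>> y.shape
(2, 19, 3)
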